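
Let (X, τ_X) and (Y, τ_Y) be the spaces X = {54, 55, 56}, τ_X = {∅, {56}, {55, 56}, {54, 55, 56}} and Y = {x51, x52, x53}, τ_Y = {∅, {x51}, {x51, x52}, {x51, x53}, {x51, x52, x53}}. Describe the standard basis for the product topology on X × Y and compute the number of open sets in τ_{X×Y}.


Basis B = {∅ × ∅, {56} × {x51}, {55, 56} × {x51}, {56} × {x51, x52}, {56} × {x51, x53}, {54, 55, 56} × {x51}, {56} × {x51, x52, x53}, {55, 56} × {x51, x52}, {55, 56} × {x51, x53}, {54, 55, 56} × {x51, x52}, {54, 55, 56} × {x51, x53}, {55, 56} × {x51, x52, x53}, {54, 55, 56} × {x51, x52, x53}}; |τ_{X×Y}| = 30.

Enumerate products U × V with U ∈ τ_X, V ∈ τ_Y (deduplicated):
  ∅ × ∅ = {} (∅)
  {56} × {x51} = {(56,x51)}
  {55, 56} × {x51} = {(55,x51), (56,x51)}
  {56} × {x51, x52} = {(56,x51), (56,x52)}
  {56} × {x51, x53} = {(56,x51), (56,x53)}
  {54, 55, 56} × {x51} = {(54,x51), (55,x51), (56,x51)}
  {56} × {x51, x52, x53} = {(56,x51), (56,x52), (56,x53)}
  {55, 56} × {x51, x52} = {(55,x51), (55,x52), (56,x51), (56,x52)}
  {55, 56} × {x51, x53} = {(55,x51), (55,x53), (56,x51), (56,x53)}
  {54, 55, 56} × {x51, x52} = {(54,x51), (54,x52), (55,x51), (55,x52), (56,x51), (56,x52)}
  {54, 55, 56} × {x51, x53} = {(54,x51), (54,x53), (55,x51), (55,x53), (56,x51), (56,x53)}
  {55, 56} × {x51, x52, x53} = {(55,x51), (55,x52), (55,x53), (56,x51), (56,x52), (56,x53)}
  {54, 55, 56} × {x51, x52, x53} = {(54,x51), (54,x52), (54,x53), (55,x51), (55,x52), (55,x53), (56,x51), (56,x52), (56,x53)}
These 13 distinct sets form the basis B.
Close under arbitrary unions to get τ_{X×Y}; counting gives |τ_{X×Y}| = 30.


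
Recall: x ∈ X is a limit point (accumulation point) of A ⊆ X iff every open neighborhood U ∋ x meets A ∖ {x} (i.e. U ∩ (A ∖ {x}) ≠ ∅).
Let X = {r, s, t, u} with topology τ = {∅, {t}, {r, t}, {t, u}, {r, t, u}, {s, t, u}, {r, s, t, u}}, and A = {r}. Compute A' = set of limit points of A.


A' = ∅

For each x ∈ X, list the open sets U ∈ τ with x ∈ U, then check whether U ∩ (A ∖ {x}) ≠ ∅ for every such U.
  x = r: open {r, t} ∋ x has {r, t} ∩ (A ∖ {r}) = ∅, so x is NOT a limit point.
  x = s: open {s, t, u} ∋ x has {s, t, u} ∩ (A ∖ {s}) = ∅, so x is NOT a limit point.
  x = t: open {t} ∋ x has {t} ∩ (A ∖ {t}) = ∅, so x is NOT a limit point.
  x = u: open {t, u} ∋ x has {t, u} ∩ (A ∖ {u}) = ∅, so x is NOT a limit point.
Collecting: A' = ∅.


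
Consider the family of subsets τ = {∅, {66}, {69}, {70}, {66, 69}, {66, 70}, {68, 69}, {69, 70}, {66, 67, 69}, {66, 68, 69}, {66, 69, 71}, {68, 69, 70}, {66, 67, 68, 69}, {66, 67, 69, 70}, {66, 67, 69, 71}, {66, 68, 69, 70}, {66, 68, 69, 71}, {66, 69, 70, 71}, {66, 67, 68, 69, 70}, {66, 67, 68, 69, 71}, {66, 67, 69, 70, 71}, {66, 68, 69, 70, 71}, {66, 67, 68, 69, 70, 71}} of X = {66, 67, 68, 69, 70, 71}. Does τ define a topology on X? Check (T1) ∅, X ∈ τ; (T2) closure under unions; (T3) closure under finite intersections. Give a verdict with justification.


τ is NOT a topology on X.

Axiom (T1): ∅ ∈ τ? Yes; X ∈ τ? Yes.
Axiom (T2/T3): check pairwise unions and intersections of members of τ.
Counterexample for (T2): {66} ∪ {69, 70} = {66, 69, 70} ∉ τ. Therefore τ is NOT a topology.


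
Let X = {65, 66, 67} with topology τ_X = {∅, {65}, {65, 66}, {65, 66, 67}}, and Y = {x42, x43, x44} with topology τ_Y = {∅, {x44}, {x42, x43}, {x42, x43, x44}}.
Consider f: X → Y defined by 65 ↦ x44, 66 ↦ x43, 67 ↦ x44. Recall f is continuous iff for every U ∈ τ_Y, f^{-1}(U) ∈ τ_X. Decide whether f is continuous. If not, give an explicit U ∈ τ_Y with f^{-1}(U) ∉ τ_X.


f is NOT continuous.

Compute f^{-1}(U) for each U ∈ τ_Y:
  U = ∅: f^{-1}(U) = ∅ ∈ τ_X ✓.
  U = {x44}: f^{-1}(U) = {65, 67} ∉ τ_X ✗.
  U = {x42, x43}: f^{-1}(U) = {66} ∉ τ_X ✗.
  U = {x42, x43, x44}: f^{-1}(U) = {65, 66, 67} ∈ τ_X ✓.
Found U = {x44} with f^{-1}(U) = {65, 67} not in τ_X. Therefore f is NOT continuous.


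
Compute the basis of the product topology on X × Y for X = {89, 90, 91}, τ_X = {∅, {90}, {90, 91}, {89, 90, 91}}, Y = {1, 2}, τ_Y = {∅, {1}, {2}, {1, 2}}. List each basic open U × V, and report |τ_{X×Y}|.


Basis B = {∅ × ∅, {90} × {1}, {90} × {2}, {90} × {1, 2}, {90, 91} × {1}, {90, 91} × {2}, {89, 90, 91} × {1}, {89, 90, 91} × {2}, {90, 91} × {1, 2}, {89, 90, 91} × {1, 2}}; |τ_{X×Y}| = 16.

Enumerate products U × V with U ∈ τ_X, V ∈ τ_Y (deduplicated):
  ∅ × ∅ = {} (∅)
  {90} × {1} = {(90,1)}
  {90} × {2} = {(90,2)}
  {90} × {1, 2} = {(90,1), (90,2)}
  {90, 91} × {1} = {(90,1), (91,1)}
  {90, 91} × {2} = {(90,2), (91,2)}
  {89, 90, 91} × {1} = {(89,1), (90,1), (91,1)}
  {89, 90, 91} × {2} = {(89,2), (90,2), (91,2)}
  {90, 91} × {1, 2} = {(90,1), (90,2), (91,1), (91,2)}
  {89, 90, 91} × {1, 2} = {(89,1), (89,2), (90,1), (90,2), (91,1), (91,2)}
These 10 distinct sets form the basis B.
Close under arbitrary unions to get τ_{X×Y}; counting gives |τ_{X×Y}| = 16.


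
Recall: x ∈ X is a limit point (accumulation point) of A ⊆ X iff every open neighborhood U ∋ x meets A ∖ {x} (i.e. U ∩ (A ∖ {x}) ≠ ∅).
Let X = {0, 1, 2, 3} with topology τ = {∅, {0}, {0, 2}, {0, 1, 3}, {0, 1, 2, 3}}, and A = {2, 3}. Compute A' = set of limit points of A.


A' = {1}

For each x ∈ X, list the open sets U ∈ τ with x ∈ U, then check whether U ∩ (A ∖ {x}) ≠ ∅ for every such U.
  x = 0: open {0} ∋ x has {0} ∩ (A ∖ {0}) = ∅, so x is NOT a limit point.
  x = 1: opens ∋ x are {0, 1, 3}, {0, 1, 2, 3}; each meets A ∖ {1}, so x IS a limit point.
  x = 2: open {0, 2} ∋ x has {0, 2} ∩ (A ∖ {2}) = ∅, so x is NOT a limit point.
  x = 3: open {0, 1, 3} ∋ x has {0, 1, 3} ∩ (A ∖ {3}) = ∅, so x is NOT a limit point.
Collecting: A' = {1}.


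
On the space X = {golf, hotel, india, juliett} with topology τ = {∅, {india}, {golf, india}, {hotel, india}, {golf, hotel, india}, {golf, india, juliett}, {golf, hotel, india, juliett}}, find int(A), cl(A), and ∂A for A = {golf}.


int(A) = ∅, cl(A) = {golf, juliett}, ∂A = {golf, juliett}.

Closed sets in (X, τ) are complements of opens:
  closed(X, τ) = {∅, {hotel}, {juliett}, {golf, juliett}, {hotel, juliett}, {golf, hotel, juliett}, {golf, hotel, india, juliett}}.
int(A) = ⋃ {U ∈ τ : U ⊆ A}. Opens contained in A: ∅.
Taking the union of these: int(A) = ∅.
cl(A) = ⋂ {C closed : A ⊆ C}. Closed sets containing A: {golf, juliett}, {golf, hotel, juliett}, {golf, hotel, india, juliett}.
Intersecting these: cl(A) = {golf, juliett}.
∂A = cl(A) ∖ int(A) = {golf, juliett} ∖ ∅ = {golf, juliett}.


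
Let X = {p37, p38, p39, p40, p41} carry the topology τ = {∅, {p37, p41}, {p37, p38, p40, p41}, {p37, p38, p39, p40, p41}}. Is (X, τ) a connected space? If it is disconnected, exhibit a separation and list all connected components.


(X, τ) is connected.

Find clopen sets (U ∈ τ with X ∖ U ∈ τ):
  U = ∅, X ∖ U = {p37, p38, p39, p40, p41} — both open, so U is clopen.
  U = {p37, p38, p39, p40, p41}, X ∖ U = ∅ — both open, so U is clopen.
Only trivial clopens (∅ and X) exist, so (X, τ) is connected.
Compute connected components by grouping points that agree on all clopens:
  component: {p37, p38, p39, p40, p41}


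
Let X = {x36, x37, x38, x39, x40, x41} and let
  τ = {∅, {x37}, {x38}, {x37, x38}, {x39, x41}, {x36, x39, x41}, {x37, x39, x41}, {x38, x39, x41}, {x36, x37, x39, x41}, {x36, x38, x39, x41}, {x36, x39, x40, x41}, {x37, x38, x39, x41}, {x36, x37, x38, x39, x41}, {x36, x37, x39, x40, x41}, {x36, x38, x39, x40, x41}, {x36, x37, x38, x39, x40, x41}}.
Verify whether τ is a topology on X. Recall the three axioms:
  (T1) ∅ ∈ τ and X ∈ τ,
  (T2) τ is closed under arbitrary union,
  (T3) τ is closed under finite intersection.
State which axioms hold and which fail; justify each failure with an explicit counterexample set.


τ IS a topology on X.

Axiom (T1): ∅ ∈ τ? Yes; X ∈ τ? Yes.
Axiom (T2/T3): check pairwise unions and intersections of members of τ.
All pairwise intersections and unions checked — each lies in τ. Therefore τ satisfies (T1), (T2), (T3): it IS a topology on X.


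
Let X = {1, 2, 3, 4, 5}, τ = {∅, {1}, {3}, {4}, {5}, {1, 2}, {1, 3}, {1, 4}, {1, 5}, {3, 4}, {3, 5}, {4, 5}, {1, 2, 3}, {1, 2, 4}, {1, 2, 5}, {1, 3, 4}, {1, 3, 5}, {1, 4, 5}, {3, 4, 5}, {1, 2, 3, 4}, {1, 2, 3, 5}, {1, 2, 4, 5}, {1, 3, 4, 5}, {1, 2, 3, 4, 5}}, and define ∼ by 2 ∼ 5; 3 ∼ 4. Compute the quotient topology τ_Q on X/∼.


X/∼ = {[1], [2=5], [3=4]}; |τ_Q| = 6.

Equivalence classes: [1], [2=5], [3=4].
Quotient map π: X → X/∼ sends 1 ↦ [1], 2 ↦ [2=5], 3 ↦ [3=4], 4 ↦ [3=4], 5 ↦ [2=5].
For each subset V ⊆ X/∼, compute π^{-1}(V) ⊆ X and check whether π^{-1}(V) ∈ τ. V is open in τ_Q iff π^{-1}(V) ∈ τ.
  V = {}: π^{-1}(V) = ∅ ∈ τ ✓.
  V = {[1]}: π^{-1}(V) = {1} ∈ τ ✓.
  V = {[2=5]}: π^{-1}(V) = {2, 5} ∉ τ ✗.
  V = {[1], [2=5]}: π^{-1}(V) = {1, 2, 5} ∈ τ ✓.
  V = {[3=4]}: π^{-1}(V) = {3, 4} ∈ τ ✓.
  V = {[1], [3=4]}: π^{-1}(V) = {1, 3, 4} ∈ τ ✓.
  V = {[2=5], [3=4]}: π^{-1}(V) = {2, 3, 4, 5} ∉ τ ✗.
  V = {[1], [2=5], [3=4]}: π^{-1}(V) = {1, 2, 3, 4, 5} ∈ τ ✓.
Open sets in the quotient: τ_Q = {{}, {[1]}, {[1], [2=5]}, {[3=4]}, {[1], [3=4]}, {[1], [2=5], [3=4]}} (6 elements).


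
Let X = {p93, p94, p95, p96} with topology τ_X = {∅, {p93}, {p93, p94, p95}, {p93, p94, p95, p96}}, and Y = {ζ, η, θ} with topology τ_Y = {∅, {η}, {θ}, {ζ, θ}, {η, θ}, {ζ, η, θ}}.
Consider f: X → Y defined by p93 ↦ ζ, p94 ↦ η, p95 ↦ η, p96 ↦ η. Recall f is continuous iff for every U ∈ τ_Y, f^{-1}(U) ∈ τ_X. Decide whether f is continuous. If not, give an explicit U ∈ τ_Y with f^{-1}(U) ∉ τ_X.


f is NOT continuous.

Compute f^{-1}(U) for each U ∈ τ_Y:
  U = ∅: f^{-1}(U) = ∅ ∈ τ_X ✓.
  U = {η}: f^{-1}(U) = {p94, p95, p96} ∉ τ_X ✗.
  U = {θ}: f^{-1}(U) = ∅ ∈ τ_X ✓.
  U = {ζ, θ}: f^{-1}(U) = {p93} ∈ τ_X ✓.
  U = {η, θ}: f^{-1}(U) = {p94, p95, p96} ∉ τ_X ✗.
  U = {ζ, η, θ}: f^{-1}(U) = {p93, p94, p95, p96} ∈ τ_X ✓.
Found U = {η} with f^{-1}(U) = {p94, p95, p96} not in τ_X. Therefore f is NOT continuous.


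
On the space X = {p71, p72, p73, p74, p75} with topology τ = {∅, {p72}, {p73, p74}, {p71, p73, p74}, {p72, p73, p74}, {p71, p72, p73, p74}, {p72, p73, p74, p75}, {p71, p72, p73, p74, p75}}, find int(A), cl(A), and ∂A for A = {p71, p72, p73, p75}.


int(A) = {p72}, cl(A) = {p71, p72, p73, p74, p75}, ∂A = {p71, p73, p74, p75}.

Closed sets in (X, τ) are complements of opens:
  closed(X, τ) = {∅, {p71}, {p75}, {p71, p75}, {p72, p75}, {p71, p72, p75}, {p71, p73, p74, p75}, {p71, p72, p73, p74, p75}}.
int(A) = ⋃ {U ∈ τ : U ⊆ A}. Opens contained in A: ∅, {p72}.
Taking the union of these: int(A) = {p72}.
cl(A) = ⋂ {C closed : A ⊆ C}. Closed sets containing A: {p71, p72, p73, p74, p75}.
Intersecting these: cl(A) = {p71, p72, p73, p74, p75}.
∂A = cl(A) ∖ int(A) = {p71, p72, p73, p74, p75} ∖ {p72} = {p71, p73, p74, p75}.


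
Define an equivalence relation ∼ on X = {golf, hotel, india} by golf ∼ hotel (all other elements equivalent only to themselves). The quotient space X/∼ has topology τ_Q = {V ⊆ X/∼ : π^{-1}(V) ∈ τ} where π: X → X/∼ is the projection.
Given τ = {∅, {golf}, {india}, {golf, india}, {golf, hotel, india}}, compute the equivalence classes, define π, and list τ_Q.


X/∼ = {[golf=hotel], [india]}; |τ_Q| = 3.

Equivalence classes: [golf=hotel], [india].
Quotient map π: X → X/∼ sends golf ↦ [golf=hotel], hotel ↦ [golf=hotel], india ↦ [india].
For each subset V ⊆ X/∼, compute π^{-1}(V) ⊆ X and check whether π^{-1}(V) ∈ τ. V is open in τ_Q iff π^{-1}(V) ∈ τ.
  V = {}: π^{-1}(V) = ∅ ∈ τ ✓.
  V = {[golf=hotel]}: π^{-1}(V) = {golf, hotel} ∉ τ ✗.
  V = {[india]}: π^{-1}(V) = {india} ∈ τ ✓.
  V = {[golf=hotel], [india]}: π^{-1}(V) = {golf, hotel, india} ∈ τ ✓.
Open sets in the quotient: τ_Q = {{}, {[india]}, {[golf=hotel], [india]}} (3 elements).


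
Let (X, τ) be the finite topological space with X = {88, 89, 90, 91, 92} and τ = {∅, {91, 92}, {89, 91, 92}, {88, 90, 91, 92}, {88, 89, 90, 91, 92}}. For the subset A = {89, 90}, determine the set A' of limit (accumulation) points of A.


A' = {88}

For each x ∈ X, list the open sets U ∈ τ with x ∈ U, then check whether U ∩ (A ∖ {x}) ≠ ∅ for every such U.
  x = 88: opens ∋ x are {88, 90, 91, 92}, {88, 89, 90, 91, 92}; each meets A ∖ {88}, so x IS a limit point.
  x = 89: open {89, 91, 92} ∋ x has {89, 91, 92} ∩ (A ∖ {89}) = ∅, so x is NOT a limit point.
  x = 90: open {88, 90, 91, 92} ∋ x has {88, 90, 91, 92} ∩ (A ∖ {90}) = ∅, so x is NOT a limit point.
  x = 91: open {91, 92} ∋ x has {91, 92} ∩ (A ∖ {91}) = ∅, so x is NOT a limit point.
  x = 92: open {91, 92} ∋ x has {91, 92} ∩ (A ∖ {92}) = ∅, so x is NOT a limit point.
Collecting: A' = {88}.


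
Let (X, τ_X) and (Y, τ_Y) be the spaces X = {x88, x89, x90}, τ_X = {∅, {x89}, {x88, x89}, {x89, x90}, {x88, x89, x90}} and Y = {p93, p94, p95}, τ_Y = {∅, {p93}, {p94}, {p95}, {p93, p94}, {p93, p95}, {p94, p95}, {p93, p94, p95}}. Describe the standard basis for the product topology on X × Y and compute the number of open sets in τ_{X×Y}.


Basis B = {∅ × ∅, {x89} × {p93}, {x89} × {p94}, {x89} × {p95}, {x88, x89} × {p93}, {x88, x89} × {p94}, {x88, x89} × {p95}, {x89} × {p93, p94}, {x89} × {p93, p95}, {x89, x90} × {p93}, {x89} × {p94, p95}, {x89, x90} × {p94}, {x89, x90} × {p95}, {x88, x89, x90} × {p93}, {x88, x89, x90} × {p94}, {x88, x89, x90} × {p95}, {x89} × {p93, p94, p95}, {x88, x89} × {p93, p94}, {x88, x89} × {p93, p95}, {x88, x89} × {p94, p95}, {x89, x90} × {p93, p94}, {x89, x90} × {p93, p95}, {x89, x90} × {p94, p95}, {x88, x89} × {p93, p94, p95}, {x88, x89, x90} × {p93, p94}, {x88, x89, x90} × {p93, p95}, {x88, x89, x90} × {p94, p95}, {x89, x90} × {p93, p94, p95}, {x88, x89, x90} × {p93, p94, p95}}; |τ_{X×Y}| = 125.

Enumerate products U × V with U ∈ τ_X, V ∈ τ_Y (deduplicated):
  ∅ × ∅ = {} (∅)
  {x89} × {p93} = {(x89,p93)}
  {x89} × {p94} = {(x89,p94)}
  {x89} × {p95} = {(x89,p95)}
  {x88, x89} × {p93} = {(x88,p93), (x89,p93)}
  {x88, x89} × {p94} = {(x88,p94), (x89,p94)}
  {x88, x89} × {p95} = {(x88,p95), (x89,p95)}
  {x89} × {p93, p94} = {(x89,p93), (x89,p94)}
  {x89} × {p93, p95} = {(x89,p93), (x89,p95)}
  {x89, x90} × {p93} = {(x89,p93), (x90,p93)}
  {x89} × {p94, p95} = {(x89,p94), (x89,p95)}
  {x89, x90} × {p94} = {(x89,p94), (x90,p94)}
  {x89, x90} × {p95} = {(x89,p95), (x90,p95)}
  {x88, x89, x90} × {p93} = {(x88,p93), (x89,p93), (x90,p93)}
  {x88, x89, x90} × {p94} = {(x88,p94), (x89,p94), (x90,p94)}
  {x88, x89, x90} × {p95} = {(x88,p95), (x89,p95), (x90,p95)}
  {x89} × {p93, p94, p95} = {(x89,p93), (x89,p94), (x89,p95)}
  {x88, x89} × {p93, p94} = {(x88,p93), (x88,p94), (x89,p93), (x89,p94)}
  {x88, x89} × {p93, p95} = {(x88,p93), (x88,p95), (x89,p93), (x89,p95)}
  {x88, x89} × {p94, p95} = {(x88,p94), (x88,p95), (x89,p94), (x89,p95)}
  {x89, x90} × {p93, p94} = {(x89,p93), (x89,p94), (x90,p93), (x90,p94)}
  {x89, x90} × {p93, p95} = {(x89,p93), (x89,p95), (x90,p93), (x90,p95)}
  {x89, x90} × {p94, p95} = {(x89,p94), (x89,p95), (x90,p94), (x90,p95)}
  {x88, x89} × {p93, p94, p95} = {(x88,p93), (x88,p94), (x88,p95), (x89,p93), (x89,p94), (x89,p95)}
  {x88, x89, x90} × {p93, p94} = {(x88,p93), (x88,p94), (x89,p93), (x89,p94), (x90,p93), (x90,p94)}
  {x88, x89, x90} × {p93, p95} = {(x88,p93), (x88,p95), (x89,p93), (x89,p95), (x90,p93), (x90,p95)}
  {x88, x89, x90} × {p94, p95} = {(x88,p94), (x88,p95), (x89,p94), (x89,p95), (x90,p94), (x90,p95)}
  {x89, x90} × {p93, p94, p95} = {(x89,p93), (x89,p94), (x89,p95), (x90,p93), (x90,p94), (x90,p95)}
  {x88, x89, x90} × {p93, p94, p95} = {(x88,p93), (x88,p94), (x88,p95), (x89,p93), (x89,p94), (x89,p95), (x90,p93), (x90,p94), (x90,p95)}
These 29 distinct sets form the basis B.
Close under arbitrary unions to get τ_{X×Y}; counting gives |τ_{X×Y}| = 125.


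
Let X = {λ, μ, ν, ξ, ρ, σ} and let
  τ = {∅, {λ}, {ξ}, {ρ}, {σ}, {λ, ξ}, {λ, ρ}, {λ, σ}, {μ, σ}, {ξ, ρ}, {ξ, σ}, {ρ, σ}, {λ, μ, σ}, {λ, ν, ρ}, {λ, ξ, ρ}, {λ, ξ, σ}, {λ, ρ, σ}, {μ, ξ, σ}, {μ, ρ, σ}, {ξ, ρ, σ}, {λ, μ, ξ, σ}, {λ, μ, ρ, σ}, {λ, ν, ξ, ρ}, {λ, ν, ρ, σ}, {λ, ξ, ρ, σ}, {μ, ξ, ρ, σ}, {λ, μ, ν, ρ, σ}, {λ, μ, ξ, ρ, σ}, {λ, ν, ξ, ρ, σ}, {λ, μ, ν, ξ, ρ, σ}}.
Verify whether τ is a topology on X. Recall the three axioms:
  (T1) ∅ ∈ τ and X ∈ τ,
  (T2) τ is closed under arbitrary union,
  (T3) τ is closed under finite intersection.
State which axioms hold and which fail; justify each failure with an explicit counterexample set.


τ IS a topology on X.

Axiom (T1): ∅ ∈ τ? Yes; X ∈ τ? Yes.
Axiom (T2/T3): check pairwise unions and intersections of members of τ.
All pairwise intersections and unions checked — each lies in τ. Therefore τ satisfies (T1), (T2), (T3): it IS a topology on X.


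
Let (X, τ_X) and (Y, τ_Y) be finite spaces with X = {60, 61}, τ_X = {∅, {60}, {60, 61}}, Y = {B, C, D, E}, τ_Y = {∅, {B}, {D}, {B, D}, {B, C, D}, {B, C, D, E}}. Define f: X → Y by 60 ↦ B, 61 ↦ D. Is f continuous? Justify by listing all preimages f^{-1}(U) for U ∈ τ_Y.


f is NOT continuous.

Compute f^{-1}(U) for each U ∈ τ_Y:
  U = ∅: f^{-1}(U) = ∅ ∈ τ_X ✓.
  U = {B}: f^{-1}(U) = {60} ∈ τ_X ✓.
  U = {D}: f^{-1}(U) = {61} ∉ τ_X ✗.
  U = {B, D}: f^{-1}(U) = {60, 61} ∈ τ_X ✓.
  U = {B, C, D}: f^{-1}(U) = {60, 61} ∈ τ_X ✓.
  U = {B, C, D, E}: f^{-1}(U) = {60, 61} ∈ τ_X ✓.
Found U = {D} with f^{-1}(U) = {61} not in τ_X. Therefore f is NOT continuous.


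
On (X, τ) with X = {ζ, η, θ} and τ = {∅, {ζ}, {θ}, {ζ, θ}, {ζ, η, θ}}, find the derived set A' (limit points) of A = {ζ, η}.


A' = {η}

For each x ∈ X, list the open sets U ∈ τ with x ∈ U, then check whether U ∩ (A ∖ {x}) ≠ ∅ for every such U.
  x = ζ: open {ζ} ∋ x has {ζ} ∩ (A ∖ {ζ}) = ∅, so x is NOT a limit point.
  x = η: opens ∋ x are {ζ, η, θ}; each meets A ∖ {η}, so x IS a limit point.
  x = θ: open {θ} ∋ x has {θ} ∩ (A ∖ {θ}) = ∅, so x is NOT a limit point.
Collecting: A' = {η}.


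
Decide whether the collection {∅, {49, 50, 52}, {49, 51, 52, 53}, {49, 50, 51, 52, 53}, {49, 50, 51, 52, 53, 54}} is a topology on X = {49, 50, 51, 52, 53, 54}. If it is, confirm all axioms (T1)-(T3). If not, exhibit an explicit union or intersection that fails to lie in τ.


τ is NOT a topology on X.

Axiom (T1): ∅ ∈ τ? Yes; X ∈ τ? Yes.
Axiom (T2/T3): check pairwise unions and intersections of members of τ.
Counterexample for (T3): {49, 50, 52} ∩ {49, 51, 52, 53} = {49, 52} ∉ τ. Therefore τ is NOT a topology.


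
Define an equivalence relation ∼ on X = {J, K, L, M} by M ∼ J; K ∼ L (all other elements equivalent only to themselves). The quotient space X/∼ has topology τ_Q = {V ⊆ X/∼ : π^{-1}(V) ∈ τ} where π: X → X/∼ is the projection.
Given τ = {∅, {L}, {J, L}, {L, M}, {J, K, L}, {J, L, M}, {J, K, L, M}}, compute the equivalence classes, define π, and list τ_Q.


X/∼ = {[J=M], [K=L]}; |τ_Q| = 2.

Equivalence classes: [J=M], [K=L].
Quotient map π: X → X/∼ sends J ↦ [J=M], K ↦ [K=L], L ↦ [K=L], M ↦ [J=M].
For each subset V ⊆ X/∼, compute π^{-1}(V) ⊆ X and check whether π^{-1}(V) ∈ τ. V is open in τ_Q iff π^{-1}(V) ∈ τ.
  V = {}: π^{-1}(V) = ∅ ∈ τ ✓.
  V = {[J=M]}: π^{-1}(V) = {J, M} ∉ τ ✗.
  V = {[K=L]}: π^{-1}(V) = {K, L} ∉ τ ✗.
  V = {[J=M], [K=L]}: π^{-1}(V) = {J, K, L, M} ∈ τ ✓.
Open sets in the quotient: τ_Q = {{}, {[J=M], [K=L]}} (2 elements).


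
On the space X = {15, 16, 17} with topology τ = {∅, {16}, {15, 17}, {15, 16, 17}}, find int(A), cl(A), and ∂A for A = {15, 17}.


int(A) = {15, 17}, cl(A) = {15, 17}, ∂A = ∅.

Closed sets in (X, τ) are complements of opens:
  closed(X, τ) = {∅, {16}, {15, 17}, {15, 16, 17}}.
int(A) = ⋃ {U ∈ τ : U ⊆ A}. Opens contained in A: ∅, {15, 17}.
Taking the union of these: int(A) = {15, 17}.
cl(A) = ⋂ {C closed : A ⊆ C}. Closed sets containing A: {15, 17}, {15, 16, 17}.
Intersecting these: cl(A) = {15, 17}.
∂A = cl(A) ∖ int(A) = {15, 17} ∖ {15, 17} = ∅.


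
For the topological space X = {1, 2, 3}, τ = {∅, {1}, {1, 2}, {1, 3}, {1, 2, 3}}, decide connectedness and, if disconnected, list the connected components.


(X, τ) is connected.

Find clopen sets (U ∈ τ with X ∖ U ∈ τ):
  U = ∅, X ∖ U = {1, 2, 3} — both open, so U is clopen.
  U = {1, 2, 3}, X ∖ U = ∅ — both open, so U is clopen.
Only trivial clopens (∅ and X) exist, so (X, τ) is connected.
Compute connected components by grouping points that agree on all clopens:
  component: {1, 2, 3}


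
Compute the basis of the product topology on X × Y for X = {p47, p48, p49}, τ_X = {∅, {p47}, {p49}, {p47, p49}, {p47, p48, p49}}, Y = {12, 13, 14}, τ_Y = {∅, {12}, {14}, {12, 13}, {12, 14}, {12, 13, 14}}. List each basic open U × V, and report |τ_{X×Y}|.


Basis B = {∅ × ∅, {p47} × {12}, {p47} × {14}, {p49} × {12}, {p49} × {14}, {p47} × {12, 13}, {p47} × {12, 14}, {p47, p49} × {12}, {p47, p49} × {14}, {p49} × {12, 13}, {p49} × {12, 14}, {p47} × {12, 13, 14}, {p47, p48, p49} × {12}, {p47, p48, p49} × {14}, {p49} × {12, 13, 14}, {p47, p49} × {12, 13}, {p47, p49} × {12, 14}, {p47, p49} × {12, 13, 14}, {p47, p48, p49} × {12, 13}, {p47, p48, p49} × {12, 14}, {p47, p48, p49} × {12, 13, 14}}; |τ_{X×Y}| = 70.

Enumerate products U × V with U ∈ τ_X, V ∈ τ_Y (deduplicated):
  ∅ × ∅ = {} (∅)
  {p47} × {12} = {(p47,12)}
  {p47} × {14} = {(p47,14)}
  {p49} × {12} = {(p49,12)}
  {p49} × {14} = {(p49,14)}
  {p47} × {12, 13} = {(p47,12), (p47,13)}
  {p47} × {12, 14} = {(p47,12), (p47,14)}
  {p47, p49} × {12} = {(p47,12), (p49,12)}
  {p47, p49} × {14} = {(p47,14), (p49,14)}
  {p49} × {12, 13} = {(p49,12), (p49,13)}
  {p49} × {12, 14} = {(p49,12), (p49,14)}
  {p47} × {12, 13, 14} = {(p47,12), (p47,13), (p47,14)}
  {p47, p48, p49} × {12} = {(p47,12), (p48,12), (p49,12)}
  {p47, p48, p49} × {14} = {(p47,14), (p48,14), (p49,14)}
  {p49} × {12, 13, 14} = {(p49,12), (p49,13), (p49,14)}
  {p47, p49} × {12, 13} = {(p47,12), (p47,13), (p49,12), (p49,13)}
  {p47, p49} × {12, 14} = {(p47,12), (p47,14), (p49,12), (p49,14)}
  {p47, p49} × {12, 13, 14} = {(p47,12), (p47,13), (p47,14), (p49,12), (p49,13), (p49,14)}
  {p47, p48, p49} × {12, 13} = {(p47,12), (p47,13), (p48,12), (p48,13), (p49,12), (p49,13)}
  {p47, p48, p49} × {12, 14} = {(p47,12), (p47,14), (p48,12), (p48,14), (p49,12), (p49,14)}
  {p47, p48, p49} × {12, 13, 14} = {(p47,12), (p47,13), (p47,14), (p48,12), (p48,13), (p48,14), (p49,12), (p49,13), (p49,14)}
These 21 distinct sets form the basis B.
Close under arbitrary unions to get τ_{X×Y}; counting gives |τ_{X×Y}| = 70.


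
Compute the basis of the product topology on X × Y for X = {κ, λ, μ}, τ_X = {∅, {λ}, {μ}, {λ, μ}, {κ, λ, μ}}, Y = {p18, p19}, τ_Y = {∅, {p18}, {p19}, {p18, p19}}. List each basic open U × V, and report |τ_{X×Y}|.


Basis B = {∅ × ∅, {λ} × {p18}, {λ} × {p19}, {μ} × {p18}, {μ} × {p19}, {λ} × {p18, p19}, {λ, μ} × {p18}, {λ, μ} × {p19}, {μ} × {p18, p19}, {κ, λ, μ} × {p18}, {κ, λ, μ} × {p19}, {λ, μ} × {p18, p19}, {κ, λ, μ} × {p18, p19}}; |τ_{X×Y}| = 25.

Enumerate products U × V with U ∈ τ_X, V ∈ τ_Y (deduplicated):
  ∅ × ∅ = {} (∅)
  {λ} × {p18} = {(λ,p18)}
  {λ} × {p19} = {(λ,p19)}
  {μ} × {p18} = {(μ,p18)}
  {μ} × {p19} = {(μ,p19)}
  {λ} × {p18, p19} = {(λ,p18), (λ,p19)}
  {λ, μ} × {p18} = {(λ,p18), (μ,p18)}
  {λ, μ} × {p19} = {(λ,p19), (μ,p19)}
  {μ} × {p18, p19} = {(μ,p18), (μ,p19)}
  {κ, λ, μ} × {p18} = {(κ,p18), (λ,p18), (μ,p18)}
  {κ, λ, μ} × {p19} = {(κ,p19), (λ,p19), (μ,p19)}
  {λ, μ} × {p18, p19} = {(λ,p18), (λ,p19), (μ,p18), (μ,p19)}
  {κ, λ, μ} × {p18, p19} = {(κ,p18), (κ,p19), (λ,p18), (λ,p19), (μ,p18), (μ,p19)}
These 13 distinct sets form the basis B.
Close under arbitrary unions to get τ_{X×Y}; counting gives |τ_{X×Y}| = 25.


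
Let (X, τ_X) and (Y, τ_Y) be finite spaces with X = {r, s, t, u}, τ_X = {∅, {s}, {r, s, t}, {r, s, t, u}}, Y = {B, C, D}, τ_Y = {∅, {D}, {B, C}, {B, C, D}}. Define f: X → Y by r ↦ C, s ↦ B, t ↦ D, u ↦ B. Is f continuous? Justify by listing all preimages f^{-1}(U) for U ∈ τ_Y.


f is NOT continuous.

Compute f^{-1}(U) for each U ∈ τ_Y:
  U = ∅: f^{-1}(U) = ∅ ∈ τ_X ✓.
  U = {D}: f^{-1}(U) = {t} ∉ τ_X ✗.
  U = {B, C}: f^{-1}(U) = {r, s, u} ∉ τ_X ✗.
  U = {B, C, D}: f^{-1}(U) = {r, s, t, u} ∈ τ_X ✓.
Found U = {D} with f^{-1}(U) = {t} not in τ_X. Therefore f is NOT continuous.


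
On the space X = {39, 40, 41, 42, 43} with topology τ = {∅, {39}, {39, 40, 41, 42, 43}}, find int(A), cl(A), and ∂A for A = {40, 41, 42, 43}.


int(A) = ∅, cl(A) = {40, 41, 42, 43}, ∂A = {40, 41, 42, 43}.

Closed sets in (X, τ) are complements of opens:
  closed(X, τ) = {∅, {40, 41, 42, 43}, {39, 40, 41, 42, 43}}.
int(A) = ⋃ {U ∈ τ : U ⊆ A}. Opens contained in A: ∅.
Taking the union of these: int(A) = ∅.
cl(A) = ⋂ {C closed : A ⊆ C}. Closed sets containing A: {40, 41, 42, 43}, {39, 40, 41, 42, 43}.
Intersecting these: cl(A) = {40, 41, 42, 43}.
∂A = cl(A) ∖ int(A) = {40, 41, 42, 43} ∖ ∅ = {40, 41, 42, 43}.


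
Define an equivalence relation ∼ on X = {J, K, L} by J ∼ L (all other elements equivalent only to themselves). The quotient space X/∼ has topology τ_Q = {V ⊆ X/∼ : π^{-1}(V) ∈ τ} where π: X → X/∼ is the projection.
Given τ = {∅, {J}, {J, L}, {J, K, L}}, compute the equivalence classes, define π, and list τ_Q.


X/∼ = {[J=L], [K]}; |τ_Q| = 3.

Equivalence classes: [J=L], [K].
Quotient map π: X → X/∼ sends J ↦ [J=L], K ↦ [K], L ↦ [J=L].
For each subset V ⊆ X/∼, compute π^{-1}(V) ⊆ X and check whether π^{-1}(V) ∈ τ. V is open in τ_Q iff π^{-1}(V) ∈ τ.
  V = {}: π^{-1}(V) = ∅ ∈ τ ✓.
  V = {[J=L]}: π^{-1}(V) = {J, L} ∈ τ ✓.
  V = {[K]}: π^{-1}(V) = {K} ∉ τ ✗.
  V = {[J=L], [K]}: π^{-1}(V) = {J, K, L} ∈ τ ✓.
Open sets in the quotient: τ_Q = {{}, {[J=L]}, {[J=L], [K]}} (3 elements).


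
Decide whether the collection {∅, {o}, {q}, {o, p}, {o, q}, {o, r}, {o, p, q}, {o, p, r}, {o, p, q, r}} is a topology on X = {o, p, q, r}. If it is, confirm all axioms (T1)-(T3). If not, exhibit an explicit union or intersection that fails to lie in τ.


τ is NOT a topology on X.

Axiom (T1): ∅ ∈ τ? Yes; X ∈ τ? Yes.
Axiom (T2/T3): check pairwise unions and intersections of members of τ.
Counterexample for (T2): {q} ∪ {o, r} = {o, q, r} ∉ τ. Therefore τ is NOT a topology.


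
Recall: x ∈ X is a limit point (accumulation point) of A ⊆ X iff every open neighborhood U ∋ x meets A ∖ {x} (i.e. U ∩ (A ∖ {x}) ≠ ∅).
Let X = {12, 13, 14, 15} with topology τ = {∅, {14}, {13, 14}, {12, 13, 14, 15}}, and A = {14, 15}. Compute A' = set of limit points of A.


A' = {12, 13, 15}

For each x ∈ X, list the open sets U ∈ τ with x ∈ U, then check whether U ∩ (A ∖ {x}) ≠ ∅ for every such U.
  x = 12: opens ∋ x are {12, 13, 14, 15}; each meets A ∖ {12}, so x IS a limit point.
  x = 13: opens ∋ x are {13, 14}, {12, 13, 14, 15}; each meets A ∖ {13}, so x IS a limit point.
  x = 14: open {14} ∋ x has {14} ∩ (A ∖ {14}) = ∅, so x is NOT a limit point.
  x = 15: opens ∋ x are {12, 13, 14, 15}; each meets A ∖ {15}, so x IS a limit point.
Collecting: A' = {12, 13, 15}.


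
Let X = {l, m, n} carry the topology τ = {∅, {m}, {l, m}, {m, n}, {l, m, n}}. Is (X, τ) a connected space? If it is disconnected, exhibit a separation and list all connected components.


(X, τ) is connected.

Find clopen sets (U ∈ τ with X ∖ U ∈ τ):
  U = ∅, X ∖ U = {l, m, n} — both open, so U is clopen.
  U = {l, m, n}, X ∖ U = ∅ — both open, so U is clopen.
Only trivial clopens (∅ and X) exist, so (X, τ) is connected.
Compute connected components by grouping points that agree on all clopens:
  component: {l, m, n}


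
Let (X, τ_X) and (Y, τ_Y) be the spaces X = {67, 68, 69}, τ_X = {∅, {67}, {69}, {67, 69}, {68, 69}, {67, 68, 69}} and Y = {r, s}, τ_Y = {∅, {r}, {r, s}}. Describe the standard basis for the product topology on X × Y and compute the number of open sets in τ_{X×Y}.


Basis B = {∅ × ∅, {67} × {r}, {69} × {r}, {67} × {r, s}, {67, 69} × {r}, {68, 69} × {r}, {69} × {r, s}, {67, 68, 69} × {r}, {67, 69} × {r, s}, {68, 69} × {r, s}, {67, 68, 69} × {r, s}}; |τ_{X×Y}| = 18.

Enumerate products U × V with U ∈ τ_X, V ∈ τ_Y (deduplicated):
  ∅ × ∅ = {} (∅)
  {67} × {r} = {(67,r)}
  {69} × {r} = {(69,r)}
  {67} × {r, s} = {(67,r), (67,s)}
  {67, 69} × {r} = {(67,r), (69,r)}
  {68, 69} × {r} = {(68,r), (69,r)}
  {69} × {r, s} = {(69,r), (69,s)}
  {67, 68, 69} × {r} = {(67,r), (68,r), (69,r)}
  {67, 69} × {r, s} = {(67,r), (67,s), (69,r), (69,s)}
  {68, 69} × {r, s} = {(68,r), (68,s), (69,r), (69,s)}
  {67, 68, 69} × {r, s} = {(67,r), (67,s), (68,r), (68,s), (69,r), (69,s)}
These 11 distinct sets form the basis B.
Close under arbitrary unions to get τ_{X×Y}; counting gives |τ_{X×Y}| = 18.


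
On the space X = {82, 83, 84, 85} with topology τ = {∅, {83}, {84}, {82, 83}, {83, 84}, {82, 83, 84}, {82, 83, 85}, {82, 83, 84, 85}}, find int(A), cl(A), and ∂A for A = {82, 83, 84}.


int(A) = {82, 83, 84}, cl(A) = {82, 83, 84, 85}, ∂A = {85}.

Closed sets in (X, τ) are complements of opens:
  closed(X, τ) = {∅, {84}, {85}, {82, 85}, {84, 85}, {82, 83, 85}, {82, 84, 85}, {82, 83, 84, 85}}.
int(A) = ⋃ {U ∈ τ : U ⊆ A}. Opens contained in A: ∅, {83}, {84}, {82, 83}, {83, 84}, {82, 83, 84}.
Taking the union of these: int(A) = {82, 83, 84}.
cl(A) = ⋂ {C closed : A ⊆ C}. Closed sets containing A: {82, 83, 84, 85}.
Intersecting these: cl(A) = {82, 83, 84, 85}.
∂A = cl(A) ∖ int(A) = {82, 83, 84, 85} ∖ {82, 83, 84} = {85}.


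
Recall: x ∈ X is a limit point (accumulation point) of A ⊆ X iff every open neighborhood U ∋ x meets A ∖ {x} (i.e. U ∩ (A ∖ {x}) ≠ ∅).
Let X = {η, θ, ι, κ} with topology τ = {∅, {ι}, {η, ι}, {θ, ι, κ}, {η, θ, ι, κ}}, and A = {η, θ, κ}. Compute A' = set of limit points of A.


A' = {θ, κ}

For each x ∈ X, list the open sets U ∈ τ with x ∈ U, then check whether U ∩ (A ∖ {x}) ≠ ∅ for every such U.
  x = η: open {η, ι} ∋ x has {η, ι} ∩ (A ∖ {η}) = ∅, so x is NOT a limit point.
  x = θ: opens ∋ x are {θ, ι, κ}, {η, θ, ι, κ}; each meets A ∖ {θ}, so x IS a limit point.
  x = ι: open {ι} ∋ x has {ι} ∩ (A ∖ {ι}) = ∅, so x is NOT a limit point.
  x = κ: opens ∋ x are {θ, ι, κ}, {η, θ, ι, κ}; each meets A ∖ {κ}, so x IS a limit point.
Collecting: A' = {θ, κ}.


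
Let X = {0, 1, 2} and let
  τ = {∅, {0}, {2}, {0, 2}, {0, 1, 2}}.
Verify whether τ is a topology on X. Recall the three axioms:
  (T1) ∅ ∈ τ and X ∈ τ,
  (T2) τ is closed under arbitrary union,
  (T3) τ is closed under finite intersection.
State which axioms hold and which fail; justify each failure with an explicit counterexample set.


τ IS a topology on X.

Axiom (T1): ∅ ∈ τ? Yes; X ∈ τ? Yes.
Axiom (T2/T3): check pairwise unions and intersections of members of τ.
All pairwise intersections and unions checked — each lies in τ. Therefore τ satisfies (T1), (T2), (T3): it IS a topology on X.


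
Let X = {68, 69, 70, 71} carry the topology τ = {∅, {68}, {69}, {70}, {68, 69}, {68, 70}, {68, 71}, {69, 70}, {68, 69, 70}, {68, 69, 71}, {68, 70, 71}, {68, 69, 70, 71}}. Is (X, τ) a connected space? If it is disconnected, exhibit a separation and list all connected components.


(X, τ) is disconnected; components = [{69}, {70}, {68, 71}].

Find clopen sets (U ∈ τ with X ∖ U ∈ τ):
  U = ∅, X ∖ U = {68, 69, 70, 71} — both open, so U is clopen.
  U = {69}, X ∖ U = {68, 70, 71} — both open, so U is clopen.
  U = {70}, X ∖ U = {68, 69, 71} — both open, so U is clopen.
  U = {68, 71}, X ∖ U = {69, 70} — both open, so U is clopen.
  U = {69, 70}, X ∖ U = {68, 71} — both open, so U is clopen.
  U = {68, 69, 71}, X ∖ U = {70} — both open, so U is clopen.
  U = {68, 70, 71}, X ∖ U = {69} — both open, so U is clopen.
  U = {68, 69, 70, 71}, X ∖ U = ∅ — both open, so U is clopen.
Nontrivial clopen(s) exist: e.g. {69, 70}. So (X, τ) is disconnected.
Compute connected components by grouping points that agree on all clopens:
  component: {69}
  component: {70}
  component: {68, 71}


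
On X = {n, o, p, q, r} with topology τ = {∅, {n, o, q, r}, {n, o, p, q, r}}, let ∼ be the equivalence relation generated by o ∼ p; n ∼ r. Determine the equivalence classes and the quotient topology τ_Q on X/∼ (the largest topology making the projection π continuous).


X/∼ = {[n=r], [o=p], [q]}; |τ_Q| = 2.

Equivalence classes: [n=r], [o=p], [q].
Quotient map π: X → X/∼ sends n ↦ [n=r], o ↦ [o=p], p ↦ [o=p], q ↦ [q], r ↦ [n=r].
For each subset V ⊆ X/∼, compute π^{-1}(V) ⊆ X and check whether π^{-1}(V) ∈ τ. V is open in τ_Q iff π^{-1}(V) ∈ τ.
  V = {}: π^{-1}(V) = ∅ ∈ τ ✓.
  V = {[n=r]}: π^{-1}(V) = {n, r} ∉ τ ✗.
  V = {[o=p]}: π^{-1}(V) = {o, p} ∉ τ ✗.
  V = {[n=r], [o=p]}: π^{-1}(V) = {n, o, p, r} ∉ τ ✗.
  V = {[q]}: π^{-1}(V) = {q} ∉ τ ✗.
  V = {[n=r], [q]}: π^{-1}(V) = {n, q, r} ∉ τ ✗.
  V = {[o=p], [q]}: π^{-1}(V) = {o, p, q} ∉ τ ✗.
  V = {[n=r], [o=p], [q]}: π^{-1}(V) = {n, o, p, q, r} ∈ τ ✓.
Open sets in the quotient: τ_Q = {{}, {[n=r], [o=p], [q]}} (2 elements).


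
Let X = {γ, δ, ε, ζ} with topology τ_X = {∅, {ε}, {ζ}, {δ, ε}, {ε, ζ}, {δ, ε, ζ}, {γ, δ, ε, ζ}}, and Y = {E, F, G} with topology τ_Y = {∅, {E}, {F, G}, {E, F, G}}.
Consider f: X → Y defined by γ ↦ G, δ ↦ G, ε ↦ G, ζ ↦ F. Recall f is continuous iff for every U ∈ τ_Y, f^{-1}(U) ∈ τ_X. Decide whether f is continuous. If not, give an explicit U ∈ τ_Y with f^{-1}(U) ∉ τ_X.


f IS continuous.

Compute f^{-1}(U) for each U ∈ τ_Y:
  U = ∅: f^{-1}(U) = ∅ ∈ τ_X ✓.
  U = {E}: f^{-1}(U) = ∅ ∈ τ_X ✓.
  U = {F, G}: f^{-1}(U) = {γ, δ, ε, ζ} ∈ τ_X ✓.
  U = {E, F, G}: f^{-1}(U) = {γ, δ, ε, ζ} ∈ τ_X ✓.
Every preimage lies in τ_X, so f IS continuous.


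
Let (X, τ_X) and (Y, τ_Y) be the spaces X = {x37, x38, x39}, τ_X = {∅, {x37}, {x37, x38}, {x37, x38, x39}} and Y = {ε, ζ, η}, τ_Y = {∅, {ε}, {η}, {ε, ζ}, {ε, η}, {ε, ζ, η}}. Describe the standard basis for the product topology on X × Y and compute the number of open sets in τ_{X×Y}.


Basis B = {∅ × ∅, {x37} × {ε}, {x37} × {η}, {x37} × {ε, ζ}, {x37} × {ε, η}, {x37, x38} × {ε}, {x37, x38} × {η}, {x37} × {ε, ζ, η}, {x37, x38, x39} × {ε}, {x37, x38, x39} × {η}, {x37, x38} × {ε, ζ}, {x37, x38} × {ε, η}, {x37, x38} × {ε, ζ, η}, {x37, x38, x39} × {ε, ζ}, {x37, x38, x39} × {ε, η}, {x37, x38, x39} × {ε, ζ, η}}; |τ_{X×Y}| = 40.

Enumerate products U × V with U ∈ τ_X, V ∈ τ_Y (deduplicated):
  ∅ × ∅ = {} (∅)
  {x37} × {ε} = {(x37,ε)}
  {x37} × {η} = {(x37,η)}
  {x37} × {ε, ζ} = {(x37,ε), (x37,ζ)}
  {x37} × {ε, η} = {(x37,ε), (x37,η)}
  {x37, x38} × {ε} = {(x37,ε), (x38,ε)}
  {x37, x38} × {η} = {(x37,η), (x38,η)}
  {x37} × {ε, ζ, η} = {(x37,ε), (x37,ζ), (x37,η)}
  {x37, x38, x39} × {ε} = {(x37,ε), (x38,ε), (x39,ε)}
  {x37, x38, x39} × {η} = {(x37,η), (x38,η), (x39,η)}
  {x37, x38} × {ε, ζ} = {(x37,ε), (x37,ζ), (x38,ε), (x38,ζ)}
  {x37, x38} × {ε, η} = {(x37,ε), (x37,η), (x38,ε), (x38,η)}
  {x37, x38} × {ε, ζ, η} = {(x37,ε), (x37,ζ), (x37,η), (x38,ε), (x38,ζ), (x38,η)}
  {x37, x38, x39} × {ε, ζ} = {(x37,ε), (x37,ζ), (x38,ε), (x38,ζ), (x39,ε), (x39,ζ)}
  {x37, x38, x39} × {ε, η} = {(x37,ε), (x37,η), (x38,ε), (x38,η), (x39,ε), (x39,η)}
  {x37, x38, x39} × {ε, ζ, η} = {(x37,ε), (x37,ζ), (x37,η), (x38,ε), (x38,ζ), (x38,η), (x39,ε), (x39,ζ), (x39,η)}
These 16 distinct sets form the basis B.
Close under arbitrary unions to get τ_{X×Y}; counting gives |τ_{X×Y}| = 40.


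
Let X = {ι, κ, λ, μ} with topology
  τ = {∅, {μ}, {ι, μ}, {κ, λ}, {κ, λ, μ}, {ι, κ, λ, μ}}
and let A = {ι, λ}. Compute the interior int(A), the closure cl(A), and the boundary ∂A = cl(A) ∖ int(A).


int(A) = ∅, cl(A) = {ι, κ, λ}, ∂A = {ι, κ, λ}.

Closed sets in (X, τ) are complements of opens:
  closed(X, τ) = {∅, {ι}, {ι, μ}, {κ, λ}, {ι, κ, λ}, {ι, κ, λ, μ}}.
int(A) = ⋃ {U ∈ τ : U ⊆ A}. Opens contained in A: ∅.
Taking the union of these: int(A) = ∅.
cl(A) = ⋂ {C closed : A ⊆ C}. Closed sets containing A: {ι, κ, λ}, {ι, κ, λ, μ}.
Intersecting these: cl(A) = {ι, κ, λ}.
∂A = cl(A) ∖ int(A) = {ι, κ, λ} ∖ ∅ = {ι, κ, λ}.


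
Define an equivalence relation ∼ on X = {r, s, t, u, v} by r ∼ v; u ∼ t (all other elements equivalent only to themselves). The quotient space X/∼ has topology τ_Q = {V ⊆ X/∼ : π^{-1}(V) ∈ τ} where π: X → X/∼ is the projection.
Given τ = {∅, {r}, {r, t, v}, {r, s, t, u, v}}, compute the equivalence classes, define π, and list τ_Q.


X/∼ = {[r=v], [s], [t=u]}; |τ_Q| = 2.

Equivalence classes: [r=v], [s], [t=u].
Quotient map π: X → X/∼ sends r ↦ [r=v], s ↦ [s], t ↦ [t=u], u ↦ [t=u], v ↦ [r=v].
For each subset V ⊆ X/∼, compute π^{-1}(V) ⊆ X and check whether π^{-1}(V) ∈ τ. V is open in τ_Q iff π^{-1}(V) ∈ τ.
  V = {}: π^{-1}(V) = ∅ ∈ τ ✓.
  V = {[r=v]}: π^{-1}(V) = {r, v} ∉ τ ✗.
  V = {[s]}: π^{-1}(V) = {s} ∉ τ ✗.
  V = {[r=v], [s]}: π^{-1}(V) = {r, s, v} ∉ τ ✗.
  V = {[t=u]}: π^{-1}(V) = {t, u} ∉ τ ✗.
  V = {[r=v], [t=u]}: π^{-1}(V) = {r, t, u, v} ∉ τ ✗.
  V = {[s], [t=u]}: π^{-1}(V) = {s, t, u} ∉ τ ✗.
  V = {[r=v], [s], [t=u]}: π^{-1}(V) = {r, s, t, u, v} ∈ τ ✓.
Open sets in the quotient: τ_Q = {{}, {[r=v], [s], [t=u]}} (2 elements).


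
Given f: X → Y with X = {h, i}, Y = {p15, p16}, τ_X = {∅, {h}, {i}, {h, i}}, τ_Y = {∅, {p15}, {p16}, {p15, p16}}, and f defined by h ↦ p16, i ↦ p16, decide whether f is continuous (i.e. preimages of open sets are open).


f IS continuous.

Compute f^{-1}(U) for each U ∈ τ_Y:
  U = ∅: f^{-1}(U) = ∅ ∈ τ_X ✓.
  U = {p15}: f^{-1}(U) = ∅ ∈ τ_X ✓.
  U = {p16}: f^{-1}(U) = {h, i} ∈ τ_X ✓.
  U = {p15, p16}: f^{-1}(U) = {h, i} ∈ τ_X ✓.
Every preimage lies in τ_X, so f IS continuous.


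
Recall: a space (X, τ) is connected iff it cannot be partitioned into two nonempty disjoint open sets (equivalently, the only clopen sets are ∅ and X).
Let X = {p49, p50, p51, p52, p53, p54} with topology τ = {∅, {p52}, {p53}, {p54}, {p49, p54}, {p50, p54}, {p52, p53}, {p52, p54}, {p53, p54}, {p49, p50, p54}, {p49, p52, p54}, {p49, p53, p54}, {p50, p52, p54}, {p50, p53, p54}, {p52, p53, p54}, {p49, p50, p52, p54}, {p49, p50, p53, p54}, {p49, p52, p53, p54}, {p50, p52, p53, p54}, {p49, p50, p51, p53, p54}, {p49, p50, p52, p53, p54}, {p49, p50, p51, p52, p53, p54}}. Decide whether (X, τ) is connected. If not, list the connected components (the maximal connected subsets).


(X, τ) is disconnected; components = [{p52}, {p49, p50, p51, p53, p54}].

Find clopen sets (U ∈ τ with X ∖ U ∈ τ):
  U = ∅, X ∖ U = {p49, p50, p51, p52, p53, p54} — both open, so U is clopen.
  U = {p52}, X ∖ U = {p49, p50, p51, p53, p54} — both open, so U is clopen.
  U = {p49, p50, p51, p53, p54}, X ∖ U = {p52} — both open, so U is clopen.
  U = {p49, p50, p51, p52, p53, p54}, X ∖ U = ∅ — both open, so U is clopen.
Nontrivial clopen(s) exist: e.g. {p52}. So (X, τ) is disconnected.
Compute connected components by grouping points that agree on all clopens:
  component: {p52}
  component: {p49, p50, p51, p53, p54}
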